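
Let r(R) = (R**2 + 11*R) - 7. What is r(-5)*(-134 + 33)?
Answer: 3737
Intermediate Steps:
r(R) = -7 + R**2 + 11*R
r(-5)*(-134 + 33) = (-7 + (-5)**2 + 11*(-5))*(-134 + 33) = (-7 + 25 - 55)*(-101) = -37*(-101) = 3737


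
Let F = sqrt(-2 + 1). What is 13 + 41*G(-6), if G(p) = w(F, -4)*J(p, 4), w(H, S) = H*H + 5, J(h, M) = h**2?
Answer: 5917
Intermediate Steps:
F = I (F = sqrt(-1) = I ≈ 1.0*I)
w(H, S) = 5 + H**2 (w(H, S) = H**2 + 5 = 5 + H**2)
G(p) = 4*p**2 (G(p) = (5 + I**2)*p**2 = (5 - 1)*p**2 = 4*p**2)
13 + 41*G(-6) = 13 + 41*(4*(-6)**2) = 13 + 41*(4*36) = 13 + 41*144 = 13 + 5904 = 5917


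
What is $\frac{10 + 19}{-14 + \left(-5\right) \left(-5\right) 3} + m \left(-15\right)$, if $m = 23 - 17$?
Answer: $- \frac{5461}{61} \approx -89.525$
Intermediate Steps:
$m = 6$
$\frac{10 + 19}{-14 + \left(-5\right) \left(-5\right) 3} + m \left(-15\right) = \frac{10 + 19}{-14 + \left(-5\right) \left(-5\right) 3} + 6 \left(-15\right) = \frac{29}{-14 + 25 \cdot 3} - 90 = \frac{29}{-14 + 75} - 90 = \frac{29}{61} - 90 = - \frac{5461}{61}$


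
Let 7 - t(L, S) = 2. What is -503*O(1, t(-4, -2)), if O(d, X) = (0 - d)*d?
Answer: 503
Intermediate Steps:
t(L, S) = 5 (t(L, S) = 7 - 1*2 = 7 - 2 = 5)
O(d, X) = -d² (O(d, X) = (-d)*d = -d²)
-503*O(1, t(-4, -2)) = -(-503)*1² = -(-503) = -503*(-1) = 503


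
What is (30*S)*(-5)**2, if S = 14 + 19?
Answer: 24750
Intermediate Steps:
S = 33
(30*S)*(-5)**2 = (30*33)*(-5)**2 = 990*25 = 24750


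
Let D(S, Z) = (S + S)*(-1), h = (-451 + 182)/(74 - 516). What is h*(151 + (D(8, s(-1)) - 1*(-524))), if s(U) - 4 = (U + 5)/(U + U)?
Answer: 177271/442 ≈ 401.07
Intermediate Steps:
s(U) = 4 + (5 + U)/(2*U) (s(U) = 4 + (U + 5)/(U + U) = 4 + (5 + U)/((2*U)) = 4 + (5 + U)*(1/(2*U)) = 4 + (5 + U)/(2*U))
h = 269/442 (h = -269/(-442) = -269*(-1/442) = 269/442 ≈ 0.60860)
D(S, Z) = -2*S (D(S, Z) = (2*S)*(-1) = -2*S)
h*(151 + (D(8, s(-1)) - 1*(-524))) = 269*(151 + (-2*8 - 1*(-524)))/442 = 269*(151 + (-16 + 524))/442 = 269*(151 + 508)/442 = (269/442)*659 = 177271/442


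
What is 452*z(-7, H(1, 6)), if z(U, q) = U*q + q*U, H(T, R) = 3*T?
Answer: -18984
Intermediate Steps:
z(U, q) = 2*U*q (z(U, q) = U*q + U*q = 2*U*q)
452*z(-7, H(1, 6)) = 452*(2*(-7)*(3*1)) = 452*(2*(-7)*3) = 452*(-42) = -18984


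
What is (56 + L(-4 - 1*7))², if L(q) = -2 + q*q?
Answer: 30625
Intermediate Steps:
L(q) = -2 + q²
(56 + L(-4 - 1*7))² = (56 + (-2 + (-4 - 1*7)²))² = (56 + (-2 + (-4 - 7)²))² = (56 + (-2 + (-11)²))² = (56 + (-2 + 121))² = (56 + 119)² = 175² = 30625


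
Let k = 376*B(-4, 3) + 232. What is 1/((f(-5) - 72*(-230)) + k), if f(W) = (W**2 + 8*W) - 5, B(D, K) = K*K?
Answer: 1/20156 ≈ 4.9613e-5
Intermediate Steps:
B(D, K) = K**2
f(W) = -5 + W**2 + 8*W
k = 3616 (k = 376*3**2 + 232 = 376*9 + 232 = 3384 + 232 = 3616)
1/((f(-5) - 72*(-230)) + k) = 1/(((-5 + (-5)**2 + 8*(-5)) - 72*(-230)) + 3616) = 1/(((-5 + 25 - 40) + 16560) + 3616) = 1/((-20 + 16560) + 3616) = 1/(16540 + 3616) = 1/20156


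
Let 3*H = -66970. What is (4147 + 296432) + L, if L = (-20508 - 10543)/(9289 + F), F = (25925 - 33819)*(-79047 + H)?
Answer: 721594023985326/2400680101 ≈ 3.0058e+5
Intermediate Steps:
H = -66970/3 (H = (⅓)*(-66970) = -66970/3 ≈ -22323.)
F = 2400652234/3 (F = (25925 - 33819)*(-79047 - 66970/3) = -7894*(-304111/3) = 2400652234/3 ≈ 8.0022e+8)
L = -93153/2400680101 (L = (-20508 - 10543)/(9289 + 2400652234/3) = -31051/2400680101/3 = -31051*3/2400680101 = -93153/2400680101 ≈ -3.8803e-5)
(4147 + 296432) + L = (4147 + 296432) - 93153/2400680101 = 300579 - 93153/2400680101 = 721594023985326/2400680101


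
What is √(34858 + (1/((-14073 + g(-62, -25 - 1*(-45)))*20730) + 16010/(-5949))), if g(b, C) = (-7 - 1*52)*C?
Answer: √1522583076439149647606931310/209004690090 ≈ 186.70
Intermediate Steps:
g(b, C) = -59*C (g(b, C) = (-7 - 52)*C = -59*C)
√(34858 + (1/((-14073 + g(-62, -25 - 1*(-45)))*20730) + 16010/(-5949))) = √(34858 + (1/(-14073 - 59*(-25 - 1*(-45))*20730) + 16010/(-5949))) = √(34858 + ((1/20730)/(-14073 - 59*(-25 + 45)) + 16010*(-1/5949))) = √(34858 + ((1/20730)/(-14073 - 59*20) - 16010/5949)) = √(34858 + ((1/20730)/(-14073 - 1180) - 16010/5949)) = √(34858 + ((1/20730)/(-15253) - 16010/5949)) = √(34858 + (-1/15253*1/20730 - 16010/5949)) = √(34858 + (-1/316194690 - 16010/5949)) = √(34858 - 1687425664283/627014070270) = √(21854769035807377/627014070270) = √1522583076439149647606931310/209004690090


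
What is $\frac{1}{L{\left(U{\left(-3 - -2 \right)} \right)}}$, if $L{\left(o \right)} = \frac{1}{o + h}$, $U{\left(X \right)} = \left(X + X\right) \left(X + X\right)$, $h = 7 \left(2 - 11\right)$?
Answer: $-59$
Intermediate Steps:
$h = -63$ ($h = 7 \left(-9\right) = -63$)
$U{\left(X \right)} = 4 X^{2}$ ($U{\left(X \right)} = 2 X 2 X = 4 X^{2}$)
$L{\left(o \right)} = \frac{1}{-63 + o}$ ($L{\left(o \right)} = \frac{1}{o - 63} = \frac{1}{-63 + o}$)
$\frac{1}{L{\left(U{\left(-3 - -2 \right)} \right)}} = \frac{1}{\frac{1}{-63 + 4 \left(-3 - -2\right)^{2}}} = \frac{1}{\frac{1}{-63 + 4 \left(-3 + 2\right)^{2}}} = \frac{1}{\frac{1}{-63 + 4 \left(-1\right)^{2}}} = \frac{1}{\frac{1}{-63 + 4 \cdot 1}} = \frac{1}{\frac{1}{-63 + 4}} = \frac{1}{\frac{1}{-59}} = \frac{1}{- \frac{1}{59}} = -59$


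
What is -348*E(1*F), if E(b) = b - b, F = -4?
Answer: 0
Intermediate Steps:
E(b) = 0
-348*E(1*F) = -348*0 = 0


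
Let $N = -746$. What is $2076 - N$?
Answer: $2822$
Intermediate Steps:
$2076 - N = 2076 - -746 = 2076 + 746 = 2822$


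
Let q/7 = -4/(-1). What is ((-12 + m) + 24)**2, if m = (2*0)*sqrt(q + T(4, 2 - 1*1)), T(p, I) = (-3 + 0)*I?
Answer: 144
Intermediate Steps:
q = 28 (q = 7*(-4/(-1)) = 7*(-4*(-1)) = 7*4 = 28)
T(p, I) = -3*I
m = 0 (m = (2*0)*sqrt(28 - 3*(2 - 1*1)) = 0*sqrt(28 - 3*(2 - 1)) = 0*sqrt(28 - 3*1) = 0*sqrt(28 - 3) = 0*sqrt(25) = 0*5 = 0)
((-12 + m) + 24)**2 = ((-12 + 0) + 24)**2 = (-12 + 24)**2 = 12**2 = 144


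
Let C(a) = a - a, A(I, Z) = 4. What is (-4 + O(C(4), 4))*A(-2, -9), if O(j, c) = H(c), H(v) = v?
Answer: 0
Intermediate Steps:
C(a) = 0
O(j, c) = c
(-4 + O(C(4), 4))*A(-2, -9) = (-4 + 4)*4 = 0*4 = 0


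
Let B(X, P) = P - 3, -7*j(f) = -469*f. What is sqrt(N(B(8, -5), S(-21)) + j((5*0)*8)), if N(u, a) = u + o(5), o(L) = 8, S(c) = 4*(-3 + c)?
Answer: 0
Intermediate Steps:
S(c) = -12 + 4*c
j(f) = 67*f (j(f) = -(-67)*f = 67*f)
B(X, P) = -3 + P
N(u, a) = 8 + u (N(u, a) = u + 8 = 8 + u)
sqrt(N(B(8, -5), S(-21)) + j((5*0)*8)) = sqrt((8 + (-3 - 5)) + 67*((5*0)*8)) = sqrt((8 - 8) + 67*(0*8)) = sqrt(0 + 67*0) = sqrt(0 + 0) = sqrt(0) = 0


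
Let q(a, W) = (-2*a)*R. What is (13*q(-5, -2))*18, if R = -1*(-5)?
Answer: 11700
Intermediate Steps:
R = 5
q(a, W) = -10*a (q(a, W) = -2*a*5 = -10*a)
(13*q(-5, -2))*18 = (13*(-10*(-5)))*18 = (13*50)*18 = 650*18 = 11700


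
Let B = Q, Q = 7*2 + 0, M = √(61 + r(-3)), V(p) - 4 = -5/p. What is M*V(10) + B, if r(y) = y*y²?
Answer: 14 + 7*√34/2 ≈ 34.408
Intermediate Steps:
r(y) = y³
V(p) = 4 - 5/p
M = √34 (M = √(61 + (-3)³) = √(61 - 27) = √34 ≈ 5.8309)
Q = 14 (Q = 14 + 0 = 14)
B = 14
M*V(10) + B = √34*(4 - 5/10) + 14 = √34*(4 - 5*⅒) + 14 = √34*(4 - ½) + 14 = √34*(7/2) + 14 = 7*√34/2 + 14 = 14 + 7*√34/2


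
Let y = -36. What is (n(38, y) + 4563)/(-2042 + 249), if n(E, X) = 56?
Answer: -4619/1793 ≈ -2.5761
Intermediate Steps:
(n(38, y) + 4563)/(-2042 + 249) = (56 + 4563)/(-2042 + 249) = 4619/(-1793) = 4619*(-1/1793) = -4619/1793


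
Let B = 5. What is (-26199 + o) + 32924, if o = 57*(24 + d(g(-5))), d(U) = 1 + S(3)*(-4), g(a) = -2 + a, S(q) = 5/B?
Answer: 7922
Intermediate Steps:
S(q) = 1 (S(q) = 5/5 = 5*(⅕) = 1)
d(U) = -3 (d(U) = 1 + 1*(-4) = 1 - 4 = -3)
o = 1197 (o = 57*(24 - 3) = 57*21 = 1197)
(-26199 + o) + 32924 = (-26199 + 1197) + 32924 = -25002 + 32924 = 7922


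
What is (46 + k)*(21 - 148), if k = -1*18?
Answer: -3556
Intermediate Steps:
k = -18
(46 + k)*(21 - 148) = (46 - 18)*(21 - 148) = 28*(-127) = -3556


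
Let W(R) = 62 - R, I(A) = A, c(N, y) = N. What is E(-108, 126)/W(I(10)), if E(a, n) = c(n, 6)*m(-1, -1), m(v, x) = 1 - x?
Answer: 63/13 ≈ 4.8462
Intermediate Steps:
E(a, n) = 2*n (E(a, n) = n*(1 - 1*(-1)) = n*(1 + 1) = n*2 = 2*n)
E(-108, 126)/W(I(10)) = (2*126)/(62 - 1*10) = 252/(62 - 10) = 252/52 = 252*(1/52) = 63/13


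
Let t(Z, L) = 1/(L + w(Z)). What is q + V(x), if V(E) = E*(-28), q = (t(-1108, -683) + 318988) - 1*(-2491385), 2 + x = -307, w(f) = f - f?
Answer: 1925394074/683 ≈ 2.8190e+6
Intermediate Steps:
w(f) = 0
t(Z, L) = 1/L (t(Z, L) = 1/(L + 0) = 1/L)
x = -309 (x = -2 - 307 = -309)
q = 1919484758/683 (q = (1/(-683) + 318988) - 1*(-2491385) = (-1/683 + 318988) + 2491385 = 217868803/683 + 2491385 = 1919484758/683 ≈ 2.8104e+6)
V(E) = -28*E
q + V(x) = 1919484758/683 - 28*(-309) = 1919484758/683 + 8652 = 1925394074/683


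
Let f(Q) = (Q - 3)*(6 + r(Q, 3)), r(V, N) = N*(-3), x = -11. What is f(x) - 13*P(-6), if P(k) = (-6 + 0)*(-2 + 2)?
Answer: 42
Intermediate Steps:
r(V, N) = -3*N
f(Q) = 9 - 3*Q (f(Q) = (Q - 3)*(6 - 3*3) = (-3 + Q)*(6 - 9) = (-3 + Q)*(-3) = 9 - 3*Q)
P(k) = 0 (P(k) = -6*0 = 0)
f(x) - 13*P(-6) = (9 - 3*(-11)) - 13*0 = (9 + 33) + 0 = 42 + 0 = 42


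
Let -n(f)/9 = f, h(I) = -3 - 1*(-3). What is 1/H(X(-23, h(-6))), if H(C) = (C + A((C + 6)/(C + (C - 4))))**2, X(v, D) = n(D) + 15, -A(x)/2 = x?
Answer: 169/30276 ≈ 0.0055820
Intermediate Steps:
h(I) = 0 (h(I) = -3 + 3 = 0)
A(x) = -2*x
n(f) = -9*f
X(v, D) = 15 - 9*D (X(v, D) = -9*D + 15 = 15 - 9*D)
H(C) = (C - 2*(6 + C)/(-4 + 2*C))**2 (H(C) = (C - 2*(C + 6)/(C + (C - 4)))**2 = (C - 2*(6 + C)/(C + (-4 + C)))**2 = (C - 2*(6 + C)/(-4 + 2*C))**2)
1/H(X(-23, h(-6))) = 1/((-6 - (15 - 9*0) + (15 - 9*0)*(-2 + (15 - 9*0)))**2/(-2 + (15 - 9*0))**2) = 1/((-6 - (15 + 0) + (15 + 0)*(-2 + (15 + 0)))**2/(-2 + (15 + 0))**2) = 1/((-6 - 1*15 + 15*(-2 + 15))**2/(-2 + 15)**2) = 1/((-6 - 15 + 15*13)**2/13**2) = 1/((-6 - 15 + 195)**2/169) = 1/((1/169)*174**2) = 1/((1/169)*30276) = 1/(30276/169) = 169/30276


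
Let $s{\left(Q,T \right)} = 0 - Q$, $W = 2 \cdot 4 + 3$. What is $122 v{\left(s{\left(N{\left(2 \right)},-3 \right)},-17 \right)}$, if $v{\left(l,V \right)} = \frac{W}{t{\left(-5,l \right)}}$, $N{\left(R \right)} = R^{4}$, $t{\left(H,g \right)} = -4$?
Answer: $- \frac{671}{2} \approx -335.5$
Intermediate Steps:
$W = 11$ ($W = 8 + 3 = 11$)
$s{\left(Q,T \right)} = - Q$
$v{\left(l,V \right)} = - \frac{11}{4}$ ($v{\left(l,V \right)} = \frac{11}{-4} = 11 \left(- \frac{1}{4}\right) = - \frac{11}{4}$)
$122 v{\left(s{\left(N{\left(2 \right)},-3 \right)},-17 \right)} = 122 \left(- \frac{11}{4}\right) = - \frac{671}{2}$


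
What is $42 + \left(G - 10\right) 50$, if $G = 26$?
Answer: $842$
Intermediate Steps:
$42 + \left(G - 10\right) 50 = 42 + \left(26 - 10\right) 50 = 42 + 16 \cdot 50 = 42 + 800 = 842$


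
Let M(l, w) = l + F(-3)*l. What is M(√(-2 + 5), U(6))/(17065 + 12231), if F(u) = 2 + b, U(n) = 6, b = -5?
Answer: -√3/14648 ≈ -0.00011824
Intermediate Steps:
F(u) = -3 (F(u) = 2 - 5 = -3)
M(l, w) = -2*l (M(l, w) = l - 3*l = -2*l)
M(√(-2 + 5), U(6))/(17065 + 12231) = (-2*√(-2 + 5))/(17065 + 12231) = (-2*√3)/29296 = -√3/14648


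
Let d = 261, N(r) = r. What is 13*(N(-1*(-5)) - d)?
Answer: -3328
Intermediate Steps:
13*(N(-1*(-5)) - d) = 13*(-1*(-5) - 1*261) = 13*(5 - 261) = 13*(-256) = -3328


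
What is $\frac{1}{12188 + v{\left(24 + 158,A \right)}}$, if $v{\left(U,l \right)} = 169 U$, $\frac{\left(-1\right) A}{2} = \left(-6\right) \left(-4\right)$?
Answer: $\frac{1}{42946} \approx 2.3285 \cdot 10^{-5}$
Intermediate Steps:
$A = -48$ ($A = - 2 \left(\left(-6\right) \left(-4\right)\right) = \left(-2\right) 24 = -48$)
$\frac{1}{12188 + v{\left(24 + 158,A \right)}} = \frac{1}{12188 + 169 \left(24 + 158\right)} = \frac{1}{12188 + 169 \cdot 182} = \frac{1}{12188 + 30758} = \frac{1}{42946}$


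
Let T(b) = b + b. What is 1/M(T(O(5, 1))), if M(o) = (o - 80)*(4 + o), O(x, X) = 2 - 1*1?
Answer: -1/468 ≈ -0.0021368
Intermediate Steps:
O(x, X) = 1 (O(x, X) = 2 - 1 = 1)
T(b) = 2*b
M(o) = (-80 + o)*(4 + o)
1/M(T(O(5, 1))) = 1/(-320 + (2*1)² - 152) = 1/(-320 + 2² - 76*2) = 1/(-320 + 4 - 152) = 1/(-468) = -1/468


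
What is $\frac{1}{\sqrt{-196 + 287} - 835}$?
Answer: $- \frac{835}{697134} - \frac{\sqrt{91}}{697134} \approx -0.0012114$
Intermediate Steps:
$\frac{1}{\sqrt{-196 + 287} - 835} = \frac{1}{\sqrt{91} - 835} = \frac{1}{-835 + \sqrt{91}}$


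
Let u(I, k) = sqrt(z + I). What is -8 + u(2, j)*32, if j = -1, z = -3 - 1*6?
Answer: -8 + 32*I*sqrt(7) ≈ -8.0 + 84.664*I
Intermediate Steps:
z = -9 (z = -3 - 6 = -9)
u(I, k) = sqrt(-9 + I)
-8 + u(2, j)*32 = -8 + sqrt(-9 + 2)*32 = -8 + sqrt(-7)*32 = -8 + (I*sqrt(7))*32 = -8 + 32*I*sqrt(7)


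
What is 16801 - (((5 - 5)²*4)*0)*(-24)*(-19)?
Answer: 16801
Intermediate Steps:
16801 - (((5 - 5)²*4)*0)*(-24)*(-19) = 16801 - ((0²*4)*0)*(-24)*(-19) = 16801 - ((0*4)*0)*(-24)*(-19) = 16801 - (0*0)*(-24)*(-19) = 16801 - 0*(-24)*(-19) = 16801 - 0*(-19) = 16801 - 1*0 = 16801 + 0 = 16801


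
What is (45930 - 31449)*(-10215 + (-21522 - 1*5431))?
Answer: -538229808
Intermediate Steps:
(45930 - 31449)*(-10215 + (-21522 - 1*5431)) = 14481*(-10215 + (-21522 - 5431)) = 14481*(-10215 - 26953) = 14481*(-37168) = -538229808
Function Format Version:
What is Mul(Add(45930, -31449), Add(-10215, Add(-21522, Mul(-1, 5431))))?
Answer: -538229808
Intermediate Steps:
Mul(Add(45930, -31449), Add(-10215, Add(-21522, Mul(-1, 5431)))) = Mul(14481, Add(-10215, Add(-21522, -5431))) = Mul(14481, Add(-10215, -26953)) = Mul(14481, -37168) = -538229808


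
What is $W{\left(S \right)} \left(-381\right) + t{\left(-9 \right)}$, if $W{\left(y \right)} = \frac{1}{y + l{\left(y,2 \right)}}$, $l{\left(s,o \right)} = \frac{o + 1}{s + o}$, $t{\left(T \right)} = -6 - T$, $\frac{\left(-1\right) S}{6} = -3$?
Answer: $- \frac{2177}{121} \approx -17.992$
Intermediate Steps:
$S = 18$ ($S = \left(-6\right) \left(-3\right) = 18$)
$l{\left(s,o \right)} = \frac{1 + o}{o + s}$
$W{\left(y \right)} = \frac{1}{y + \frac{3}{2 + y}}$ ($W{\left(y \right)} = \frac{1}{y + \frac{1 + 2}{2 + y}} = \frac{1}{y + \frac{1}{2 + y} 3} = \frac{1}{y + \frac{3}{2 + y}}$)
$W{\left(S \right)} \left(-381\right) + t{\left(-9 \right)} = \frac{2 + 18}{3 + 18 \left(2 + 18\right)} \left(-381\right) - -3 = \frac{1}{3 + 18 \cdot 20} \cdot 20 \left(-381\right) + \left(-6 + 9\right) = \frac{1}{3 + 360} \cdot 20 \left(-381\right) + 3 = \frac{1}{363} \cdot 20 \left(-381\right) + 3 = \frac{20}{363} \left(-381\right) + 3 = - \frac{2540}{121} + 3 = - \frac{2177}{121}$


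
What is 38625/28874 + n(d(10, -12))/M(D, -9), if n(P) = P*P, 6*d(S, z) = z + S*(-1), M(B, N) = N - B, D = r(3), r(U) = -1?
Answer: -356377/1039464 ≈ -0.34285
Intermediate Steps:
D = -1
d(S, z) = -S/6 + z/6 (d(S, z) = (z + S*(-1))/6 = (z - S)/6 = -S/6 + z/6)
n(P) = P²
38625/28874 + n(d(10, -12))/M(D, -9) = 38625/28874 + (-⅙*10 + (⅙)*(-12))²/(-9 - 1*(-1)) = 38625*(1/28874) + (-5/3 - 2)²/(-9 + 1) = 38625/28874 + (-11/3)²/(-8) = 38625/28874 + (121/9)*(-⅛) = 38625/28874 - 121/72 = -356377/1039464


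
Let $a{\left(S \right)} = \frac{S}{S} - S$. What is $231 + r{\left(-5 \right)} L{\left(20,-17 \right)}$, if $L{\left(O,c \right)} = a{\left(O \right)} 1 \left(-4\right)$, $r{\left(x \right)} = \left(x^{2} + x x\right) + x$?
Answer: $3651$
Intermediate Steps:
$r{\left(x \right)} = x + 2 x^{2}$ ($r{\left(x \right)} = \left(x^{2} + x^{2}\right) + x = 2 x^{2} + x = x + 2 x^{2}$)
$a{\left(S \right)} = 1 - S$
$L{\left(O,c \right)} = -4 + 4 O$ ($L{\left(O,c \right)} = \left(1 - O\right) 1 \left(-4\right) = \left(1 - O\right) \left(-4\right) = -4 + 4 O$)
$231 + r{\left(-5 \right)} L{\left(20,-17 \right)} = 231 + - 5 \left(1 + 2 \left(-5\right)\right) \left(-4 + 4 \cdot 20\right) = 231 + - 5 \left(1 - 10\right) \left(-4 + 80\right) = 231 + \left(-5\right) \left(-9\right) 76 = 231 + 45 \cdot 76 = 231 + 3420 = 3651$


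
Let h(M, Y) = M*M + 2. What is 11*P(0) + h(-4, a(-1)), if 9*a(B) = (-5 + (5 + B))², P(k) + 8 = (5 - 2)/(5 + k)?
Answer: -317/5 ≈ -63.400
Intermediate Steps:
P(k) = -8 + 3/(5 + k) (P(k) = -8 + (5 - 2)/(5 + k) = -8 + 3/(5 + k))
a(B) = B²/9 (a(B) = (-5 + (5 + B))²/9 = B²/9)
h(M, Y) = 2 + M² (h(M, Y) = M² + 2 = 2 + M²)
11*P(0) + h(-4, a(-1)) = 11*((-37 - 8*0)/(5 + 0)) + (2 + (-4)²) = 11*((-37 + 0)/5) + (2 + 16) = 11*((⅕)*(-37)) + 18 = 11*(-37/5) + 18 = -407/5 + 18 = -317/5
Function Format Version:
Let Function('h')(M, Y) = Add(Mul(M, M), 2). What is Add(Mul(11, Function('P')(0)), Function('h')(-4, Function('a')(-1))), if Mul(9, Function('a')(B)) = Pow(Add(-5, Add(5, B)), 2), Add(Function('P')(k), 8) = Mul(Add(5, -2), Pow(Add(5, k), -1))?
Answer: Rational(-317, 5) ≈ -63.400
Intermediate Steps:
Function('P')(k) = Add(-8, Mul(3, Pow(Add(5, k), -1))) (Function('P')(k) = Add(-8, Mul(Add(5, -2), Pow(Add(5, k), -1))) = Add(-8, Mul(3, Pow(Add(5, k), -1))))
Function('a')(B) = Mul(Rational(1, 9), Pow(B, 2)) (Function('a')(B) = Mul(Rational(1, 9), Pow(Add(-5, Add(5, B)), 2)) = Mul(Rational(1, 9), Pow(B, 2)))
Function('h')(M, Y) = Add(2, Pow(M, 2)) (Function('h')(M, Y) = Add(Pow(M, 2), 2) = Add(2, Pow(M, 2)))
Add(Mul(11, Function('P')(0)), Function('h')(-4, Function('a')(-1))) = Add(Mul(11, Mul(Pow(Add(5, 0), -1), Add(-37, Mul(-8, 0)))), Add(2, Pow(-4, 2))) = Add(Mul(11, Mul(Pow(5, -1), Add(-37, 0))), Add(2, 16)) = Add(Mul(11, Mul(Rational(1, 5), -37)), 18) = Add(Mul(11, Rational(-37, 5)), 18) = Add(Rational(-407, 5), 18) = Rational(-317, 5)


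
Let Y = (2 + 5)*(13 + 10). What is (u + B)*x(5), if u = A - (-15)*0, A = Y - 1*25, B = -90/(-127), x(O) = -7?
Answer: -121534/127 ≈ -956.96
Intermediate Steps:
Y = 161 (Y = 7*23 = 161)
B = 90/127 (B = -90*(-1/127) = 90/127 ≈ 0.70866)
A = 136 (A = 161 - 1*25 = 161 - 25 = 136)
u = 136 (u = 136 - (-15)*0 = 136 - 1*0 = 136 + 0 = 136)
(u + B)*x(5) = (136 + 90/127)*(-7) = (17362/127)*(-7) = -121534/127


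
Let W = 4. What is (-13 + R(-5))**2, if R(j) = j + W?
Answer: 196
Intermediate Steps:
R(j) = 4 + j (R(j) = j + 4 = 4 + j)
(-13 + R(-5))**2 = (-13 + (4 - 5))**2 = (-13 - 1)**2 = (-14)**2 = 196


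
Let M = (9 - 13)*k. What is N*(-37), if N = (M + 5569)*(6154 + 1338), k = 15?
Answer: -1527116836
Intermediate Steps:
M = -60 (M = (9 - 13)*15 = -4*15 = -60)
N = 41273428 (N = (-60 + 5569)*(6154 + 1338) = 5509*7492 = 41273428)
N*(-37) = 41273428*(-37) = -1527116836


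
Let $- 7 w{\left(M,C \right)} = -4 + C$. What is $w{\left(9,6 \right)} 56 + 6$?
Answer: $-10$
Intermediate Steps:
$w{\left(M,C \right)} = \frac{4}{7} - \frac{C}{7}$ ($w{\left(M,C \right)} = - \frac{-4 + C}{7} = \frac{4}{7} - \frac{C}{7}$)
$w{\left(9,6 \right)} 56 + 6 = \left(\frac{4}{7} - \frac{6}{7}\right) 56 + 6 = \left(- \frac{2}{7}\right) 56 + 6 = -16 + 6 = -10$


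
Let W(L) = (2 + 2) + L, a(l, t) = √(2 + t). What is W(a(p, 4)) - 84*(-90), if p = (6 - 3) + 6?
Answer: 7564 + √6 ≈ 7566.5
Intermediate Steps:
p = 9 (p = 3 + 6 = 9)
W(L) = 4 + L
W(a(p, 4)) - 84*(-90) = (4 + √(2 + 4)) - 84*(-90) = (4 + √6) + 7560 = 7564 + √6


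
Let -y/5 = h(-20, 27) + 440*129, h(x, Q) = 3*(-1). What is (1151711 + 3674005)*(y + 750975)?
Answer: 2254526258040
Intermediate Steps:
h(x, Q) = -3
y = -283785 (y = -5*(-3 + 440*129) = -5*(-3 + 56760) = -5*56757 = -283785)
(1151711 + 3674005)*(y + 750975) = (1151711 + 3674005)*(-283785 + 750975) = 4825716*467190 = 2254526258040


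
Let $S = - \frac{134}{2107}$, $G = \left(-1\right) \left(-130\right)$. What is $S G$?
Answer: $- \frac{17420}{2107} \approx -8.2677$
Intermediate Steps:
$G = 130$
$S = - \frac{134}{2107}$ ($S = \left(-134\right) \frac{1}{2107} = - \frac{134}{2107} \approx -0.063598$)
$S G = \left(- \frac{134}{2107}\right) 130 = - \frac{17420}{2107}$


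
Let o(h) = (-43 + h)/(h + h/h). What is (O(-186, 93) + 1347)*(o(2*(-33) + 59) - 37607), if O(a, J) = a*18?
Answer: 75234932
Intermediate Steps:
O(a, J) = 18*a
o(h) = (-43 + h)/(1 + h) (o(h) = (-43 + h)/(h + 1) = (-43 + h)/(1 + h))
(O(-186, 93) + 1347)*(o(2*(-33) + 59) - 37607) = (18*(-186) + 1347)*((-43 + (2*(-33) + 59))/(1 + (2*(-33) + 59)) - 37607) = (-3348 + 1347)*((-43 + (-66 + 59))/(1 + (-66 + 59)) - 37607) = -2001*((-43 - 7)/(1 - 7) - 37607) = -2001*(-50/(-6) - 37607) = -2001*(-⅙*(-50) - 37607) = -2001*(25/3 - 37607) = -2001*(-112796/3) = 75234932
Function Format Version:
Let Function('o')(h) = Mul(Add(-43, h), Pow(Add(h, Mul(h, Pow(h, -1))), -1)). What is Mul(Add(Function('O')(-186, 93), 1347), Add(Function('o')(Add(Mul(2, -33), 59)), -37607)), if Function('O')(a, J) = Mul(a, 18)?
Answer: 75234932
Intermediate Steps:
Function('O')(a, J) = Mul(18, a)
Function('o')(h) = Mul(Pow(Add(1, h), -1), Add(-43, h)) (Function('o')(h) = Mul(Add(-43, h), Pow(Add(h, 1), -1)) = Mul(Add(-43, h), Pow(Add(1, h), -1)) = Mul(Pow(Add(1, h), -1), Add(-43, h)))
Mul(Add(Function('O')(-186, 93), 1347), Add(Function('o')(Add(Mul(2, -33), 59)), -37607)) = Mul(Add(Mul(18, -186), 1347), Add(Mul(Pow(Add(1, Add(Mul(2, -33), 59)), -1), Add(-43, Add(Mul(2, -33), 59))), -37607)) = Mul(Add(-3348, 1347), Add(Mul(Pow(Add(1, Add(-66, 59)), -1), Add(-43, Add(-66, 59))), -37607)) = Mul(-2001, Add(Mul(Pow(Add(1, -7), -1), Add(-43, -7)), -37607)) = Mul(-2001, Add(Mul(Pow(-6, -1), -50), -37607)) = Mul(-2001, Add(Mul(Rational(-1, 6), -50), -37607)) = Mul(-2001, Add(Rational(25, 3), -37607)) = Mul(-2001, Rational(-112796, 3)) = 75234932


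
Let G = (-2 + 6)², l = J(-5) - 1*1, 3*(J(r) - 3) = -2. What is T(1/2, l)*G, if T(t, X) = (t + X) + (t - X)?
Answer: 16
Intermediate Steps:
J(r) = 7/3 (J(r) = 3 + (⅓)*(-2) = 3 - ⅔ = 7/3)
l = 4/3 (l = 7/3 - 1*1 = 7/3 - 1 = 4/3 ≈ 1.3333)
T(t, X) = 2*t (T(t, X) = (X + t) + (t - X) = 2*t)
G = 16 (G = 4² = 16)
T(1/2, l)*G = (2/2)*16 = (2*(½))*16 = 1*16 = 16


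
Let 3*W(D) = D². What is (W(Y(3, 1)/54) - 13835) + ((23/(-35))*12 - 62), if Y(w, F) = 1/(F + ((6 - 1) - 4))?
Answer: -17029591597/1224720 ≈ -13905.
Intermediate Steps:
Y(w, F) = 1/(1 + F) (Y(w, F) = 1/(F + (5 - 4)) = 1/(F + 1) = 1/(1 + F))
W(D) = D²/3
(W(Y(3, 1)/54) - 13835) + ((23/(-35))*12 - 62) = ((1/((1 + 1)*54))²/3 - 13835) + ((23/(-35))*12 - 62) = (((1/54)/2)²/3 - 13835) + ((23*(-1/35))*12 - 62) = (((½)*(1/54))²/3 - 13835) + (-23/35*12 - 62) = ((1/108)²/3 - 13835) + (-276/35 - 62) = ((⅓)*(1/11664) - 13835) - 2446/35 = (1/34992 - 13835) - 2446/35 = -484114319/34992 - 2446/35 = -17029591597/1224720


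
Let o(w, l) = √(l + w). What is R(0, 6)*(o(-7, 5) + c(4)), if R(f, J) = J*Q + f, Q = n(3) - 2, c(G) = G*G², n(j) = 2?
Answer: 0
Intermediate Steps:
c(G) = G³
Q = 0 (Q = 2 - 2 = 0)
R(f, J) = f (R(f, J) = J*0 + f = 0 + f = f)
R(0, 6)*(o(-7, 5) + c(4)) = 0*(√(5 - 7) + 4³) = 0*(√(-2) + 64) = 0*(I*√2 + 64) = 0*(64 + I*√2) = 0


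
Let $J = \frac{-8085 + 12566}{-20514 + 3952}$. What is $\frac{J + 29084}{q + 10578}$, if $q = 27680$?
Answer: $\frac{481684727}{633628996} \approx 0.7602$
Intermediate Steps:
$J = - \frac{4481}{16562}$ ($J = \frac{4481}{-16562} = 4481 \left(- \frac{1}{16562}\right) = - \frac{4481}{16562} \approx -0.27056$)
$\frac{J + 29084}{q + 10578} = \frac{- \frac{4481}{16562} + 29084}{27680 + 10578} = \frac{481684727}{16562 \cdot 38258} = \frac{481684727}{16562} \cdot \frac{1}{38258} = \frac{481684727}{633628996}$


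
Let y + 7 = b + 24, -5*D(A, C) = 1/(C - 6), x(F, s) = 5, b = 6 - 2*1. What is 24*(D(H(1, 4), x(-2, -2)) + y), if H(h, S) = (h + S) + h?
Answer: 2544/5 ≈ 508.80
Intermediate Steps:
b = 4 (b = 6 - 2 = 4)
H(h, S) = S + 2*h (H(h, S) = (S + h) + h = S + 2*h)
D(A, C) = -1/(5*(-6 + C)) (D(A, C) = -1/(5*(C - 6)) = -1/(5*(-6 + C)))
y = 21 (y = -7 + (4 + 24) = -7 + 28 = 21)
24*(D(H(1, 4), x(-2, -2)) + y) = 24*(-1/(-30 + 5*5) + 21) = 24*(-1/(-30 + 25) + 21) = 24*(-1/(-5) + 21) = 24*(-1*(-1/5) + 21) = 24*(1/5 + 21) = 24*(106/5) = 2544/5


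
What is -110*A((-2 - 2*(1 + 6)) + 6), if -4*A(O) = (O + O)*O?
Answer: 5500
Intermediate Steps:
A(O) = -O²/2 (A(O) = -(O + O)*O/4 = -2*O*O/4 = -O²/2)
-110*A((-2 - 2*(1 + 6)) + 6) = -(-55)*((-2 - 2*(1 + 6)) + 6)² = -(-55)*((-2 - 2*7) + 6)² = -(-55)*((-2 - 14) + 6)² = -(-55)*(-16 + 6)² = -(-55)*(-10)² = -(-55)*100 = -110*(-50) = 5500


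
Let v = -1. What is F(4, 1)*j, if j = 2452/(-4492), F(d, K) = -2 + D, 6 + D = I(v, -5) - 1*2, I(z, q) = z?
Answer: 6743/1123 ≈ 6.0045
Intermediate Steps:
D = -9 (D = -6 + (-1 - 1*2) = -6 + (-1 - 2) = -6 - 3 = -9)
F(d, K) = -11 (F(d, K) = -2 - 9 = -11)
j = -613/1123 (j = 2452*(-1/4492) = -613/1123 ≈ -0.54586)
F(4, 1)*j = -11*(-613/1123) = 6743/1123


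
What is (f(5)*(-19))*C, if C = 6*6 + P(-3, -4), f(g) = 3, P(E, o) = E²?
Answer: -2565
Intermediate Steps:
C = 45 (C = 6*6 + (-3)² = 36 + 9 = 45)
(f(5)*(-19))*C = (3*(-19))*45 = -57*45 = -2565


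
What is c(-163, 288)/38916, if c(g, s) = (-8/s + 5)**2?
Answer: 32041/50435136 ≈ 0.00063529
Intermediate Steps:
c(g, s) = (5 - 8/s)**2
c(-163, 288)/38916 = ((-8 + 5*288)**2/288**2)/38916 = ((-8 + 1440)**2/82944)*(1/38916) = ((1/82944)*1432**2)*(1/38916) = ((1/82944)*2050624)*(1/38916) = (32041/1296)*(1/38916) = 32041/50435136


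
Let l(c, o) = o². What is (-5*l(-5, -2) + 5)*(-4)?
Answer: 60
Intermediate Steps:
(-5*l(-5, -2) + 5)*(-4) = (-5*(-2)² + 5)*(-4) = (-5*4 + 5)*(-4) = (-20 + 5)*(-4) = -15*(-4) = 60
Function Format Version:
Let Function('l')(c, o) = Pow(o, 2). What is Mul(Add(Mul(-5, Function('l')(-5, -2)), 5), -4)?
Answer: 60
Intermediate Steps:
Mul(Add(Mul(-5, Function('l')(-5, -2)), 5), -4) = Mul(Add(Mul(-5, Pow(-2, 2)), 5), -4) = Mul(Add(Mul(-5, 4), 5), -4) = Mul(Add(-20, 5), -4) = Mul(-15, -4) = 60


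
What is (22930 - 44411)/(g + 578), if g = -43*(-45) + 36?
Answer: -21481/2549 ≈ -8.4272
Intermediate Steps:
g = 1971 (g = 1935 + 36 = 1971)
(22930 - 44411)/(g + 578) = (22930 - 44411)/(1971 + 578) = -21481/2549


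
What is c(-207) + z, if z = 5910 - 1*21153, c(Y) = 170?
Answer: -15073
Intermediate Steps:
z = -15243 (z = 5910 - 21153 = -15243)
c(-207) + z = 170 - 15243 = -15073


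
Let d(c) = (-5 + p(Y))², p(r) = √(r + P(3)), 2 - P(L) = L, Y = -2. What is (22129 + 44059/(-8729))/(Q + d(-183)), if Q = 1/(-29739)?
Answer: 5743195144698*I/(8729*(297390*√3 + 654257*I)) ≈ 620.83 + 488.77*I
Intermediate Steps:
P(L) = 2 - L
p(r) = √(-1 + r) (p(r) = √(r + (2 - 1*3)) = √(r + (2 - 3)) = √(r - 1) = √(-1 + r))
d(c) = (-5 + I*√3)² (d(c) = (-5 + √(-1 - 2))² = (-5 + √(-3))² = (-5 + I*√3)²)
Q = -1/29739 ≈ -3.3626e-5
(22129 + 44059/(-8729))/(Q + d(-183)) = (22129 + 44059/(-8729))/(-1/29739 + (5 - I*√3)²) = (22129 + 44059*(-1/8729))/(-1/29739 + (5 - I*√3)²) = (22129 - 44059/8729)/(-1/29739 + (5 - I*√3)²) = 193119982/(8729*(-1/29739 + (5 - I*√3)²))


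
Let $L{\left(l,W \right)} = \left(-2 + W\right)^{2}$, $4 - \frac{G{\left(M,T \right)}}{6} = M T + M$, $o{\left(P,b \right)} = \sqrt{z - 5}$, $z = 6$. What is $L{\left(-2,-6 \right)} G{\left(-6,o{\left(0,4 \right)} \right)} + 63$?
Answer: $6207$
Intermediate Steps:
$o{\left(P,b \right)} = 1$ ($o{\left(P,b \right)} = \sqrt{6 - 5} = \sqrt{1} = 1$)
$G{\left(M,T \right)} = 24 - 6 M - 6 M T$ ($G{\left(M,T \right)} = 24 - 6 \left(M T + M\right) = 24 - 6 \left(M + M T\right) = 24 - \left(6 M + 6 M T\right) = 24 - 6 M - 6 M T$)
$L{\left(-2,-6 \right)} G{\left(-6,o{\left(0,4 \right)} \right)} + 63 = \left(-2 - 6\right)^{2} \left(24 - -36 - \left(-36\right) 1\right) + 63 = \left(-8\right)^{2} \left(24 + 36 + 36\right) + 63 = 64 \cdot 96 + 63 = 6144 + 63 = 6207$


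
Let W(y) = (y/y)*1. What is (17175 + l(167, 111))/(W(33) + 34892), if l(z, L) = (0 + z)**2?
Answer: 45064/34893 ≈ 1.2915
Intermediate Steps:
l(z, L) = z**2
W(y) = 1 (W(y) = 1*1 = 1)
(17175 + l(167, 111))/(W(33) + 34892) = (17175 + 167**2)/(1 + 34892) = (17175 + 27889)/34893 = 45064*(1/34893) = 45064/34893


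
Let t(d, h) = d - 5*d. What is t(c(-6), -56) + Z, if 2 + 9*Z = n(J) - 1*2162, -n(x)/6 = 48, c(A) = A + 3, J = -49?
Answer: -2344/9 ≈ -260.44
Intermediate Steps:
c(A) = 3 + A
n(x) = -288 (n(x) = -6*48 = -288)
Z = -2452/9 (Z = -2/9 + (-288 - 1*2162)/9 = -2/9 + (-288 - 2162)/9 = -2/9 + (⅑)*(-2450) = -2/9 - 2450/9 = -2452/9 ≈ -272.44)
t(d, h) = -4*d
t(c(-6), -56) + Z = -4*(3 - 6) - 2452/9 = -4*(-3) - 2452/9 = 12 - 2452/9 = -2344/9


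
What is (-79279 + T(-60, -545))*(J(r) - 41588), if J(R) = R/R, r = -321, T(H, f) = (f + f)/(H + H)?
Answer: 39559176293/12 ≈ 3.2966e+9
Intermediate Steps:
T(H, f) = f/H (T(H, f) = (2*f)/((2*H)) = (2*f)*(1/(2*H)) = f/H)
J(R) = 1
(-79279 + T(-60, -545))*(J(r) - 41588) = (-79279 - 545/(-60))*(1 - 41588) = (-79279 - 545*(-1/60))*(-41587) = (-79279 + 109/12)*(-41587) = -951239/12*(-41587) = 39559176293/12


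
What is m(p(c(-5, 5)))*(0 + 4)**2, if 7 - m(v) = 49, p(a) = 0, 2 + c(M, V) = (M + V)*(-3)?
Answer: -672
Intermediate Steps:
c(M, V) = -2 - 3*M - 3*V (c(M, V) = -2 + (M + V)*(-3) = -2 + (-3*M - 3*V) = -2 - 3*M - 3*V)
m(v) = -42 (m(v) = 7 - 1*49 = 7 - 49 = -42)
m(p(c(-5, 5)))*(0 + 4)**2 = -42*(0 + 4)**2 = -42*4**2 = -42*16 = -672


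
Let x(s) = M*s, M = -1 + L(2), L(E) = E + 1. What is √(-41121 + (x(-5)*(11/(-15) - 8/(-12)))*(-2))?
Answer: I*√370101/3 ≈ 202.79*I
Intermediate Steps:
L(E) = 1 + E
M = 2 (M = -1 + (1 + 2) = -1 + 3 = 2)
x(s) = 2*s
√(-41121 + (x(-5)*(11/(-15) - 8/(-12)))*(-2)) = √(-41121 + ((2*(-5))*(11/(-15) - 8/(-12)))*(-2)) = √(-41121 - 10*(11*(-1/15) - 8*(-1/12))*(-2)) = √(-41121 - 10*(-11/15 + ⅔)*(-2)) = √(-41121 - 10*(-1/15)*(-2)) = √(-41121 + (⅔)*(-2)) = √(-41121 - 4/3) = √(-123367/3) = I*√370101/3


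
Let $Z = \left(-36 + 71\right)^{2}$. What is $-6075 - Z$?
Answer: $-7300$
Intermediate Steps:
$Z = 1225$ ($Z = 35^{2} = 1225$)
$-6075 - Z = -6075 - 1225 = -7300$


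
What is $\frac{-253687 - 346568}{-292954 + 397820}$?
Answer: $- \frac{600255}{104866} \approx -5.724$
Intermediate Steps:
$\frac{-253687 - 346568}{-292954 + 397820} = - \frac{600255}{104866}$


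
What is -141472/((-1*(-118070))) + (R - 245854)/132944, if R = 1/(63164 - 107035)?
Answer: -1049302966335089/344314920733840 ≈ -3.0475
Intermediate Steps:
R = -1/43871 (R = 1/(-43871) = -1/43871 ≈ -2.2794e-5)
-141472/((-1*(-118070))) + (R - 245854)/132944 = -141472/((-1*(-118070))) + (-1/43871 - 245854)/132944 = -141472/118070 - 10785860835/43871*1/132944 = -141472*1/118070 - 10785860835/5832386224 = -70736/59035 - 10785860835/5832386224 = -1049302966335089/344314920733840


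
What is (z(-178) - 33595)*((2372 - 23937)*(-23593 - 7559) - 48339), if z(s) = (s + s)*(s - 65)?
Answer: 35544018897933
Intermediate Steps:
z(s) = 2*s*(-65 + s) (z(s) = (2*s)*(-65 + s) = 2*s*(-65 + s))
(z(-178) - 33595)*((2372 - 23937)*(-23593 - 7559) - 48339) = (2*(-178)*(-65 - 178) - 33595)*((2372 - 23937)*(-23593 - 7559) - 48339) = (2*(-178)*(-243) - 33595)*(-21565*(-31152) - 48339) = (86508 - 33595)*(671792880 - 48339) = 52913*671744541 = 35544018897933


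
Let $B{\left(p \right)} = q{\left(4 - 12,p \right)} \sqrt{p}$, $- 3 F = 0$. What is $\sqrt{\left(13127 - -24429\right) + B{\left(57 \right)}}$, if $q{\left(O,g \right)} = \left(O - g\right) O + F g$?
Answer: $2 \sqrt{9389 + 130 \sqrt{57}} \approx 203.67$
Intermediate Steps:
$F = 0$ ($F = \left(- \frac{1}{3}\right) 0 = 0$)
$q{\left(O,g \right)} = O \left(O - g\right)$ ($q{\left(O,g \right)} = \left(O - g\right) O + 0 g = O \left(O - g\right) + 0 = O \left(O - g\right)$)
$B{\left(p \right)} = \sqrt{p} \left(64 + 8 p\right)$ ($B{\left(p \right)} = \left(4 - 12\right) \left(\left(4 - 12\right) - p\right) \sqrt{p} = - 8 \left(-8 - p\right) \sqrt{p} = \left(64 + 8 p\right) \sqrt{p} = \sqrt{p} \left(64 + 8 p\right)$)
$\sqrt{\left(13127 - -24429\right) + B{\left(57 \right)}} = \sqrt{\left(13127 - -24429\right) + 8 \sqrt{57} \left(8 + 57\right)} = \sqrt{\left(13127 + 24429\right) + 8 \sqrt{57} \cdot 65} = \sqrt{37556 + 520 \sqrt{57}}$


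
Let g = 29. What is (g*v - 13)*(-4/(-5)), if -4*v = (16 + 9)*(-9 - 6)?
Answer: 10823/5 ≈ 2164.6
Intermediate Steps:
v = 375/4 (v = -(16 + 9)*(-9 - 6)/4 = -25*(-15)/4 = -1/4*(-375) = 375/4 ≈ 93.750)
(g*v - 13)*(-4/(-5)) = (29*(375/4) - 13)*(-4/(-5)) = (10875/4 - 13)*(-4*(-1/5)) = (10823/4)*(4/5) = 10823/5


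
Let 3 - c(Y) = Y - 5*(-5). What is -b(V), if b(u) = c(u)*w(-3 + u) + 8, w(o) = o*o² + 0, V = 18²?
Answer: 11444351698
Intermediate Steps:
c(Y) = -22 - Y (c(Y) = 3 - (Y - 5*(-5)) = 3 - (Y + 25) = 3 - (25 + Y) = 3 + (-25 - Y) = -22 - Y)
V = 324
w(o) = o³ (w(o) = o³ + 0 = o³)
b(u) = 8 + (-3 + u)³*(-22 - u) (b(u) = (-22 - u)*(-3 + u)³ + 8 = (-3 + u)³*(-22 - u) + 8 = 8 + (-3 + u)³*(-22 - u))
-b(V) = -(8 - (-3 + 324)³*(22 + 324)) = -(8 - 1*321³*346) = -(8 - 1*33076161*346) = -(8 - 11444351706) = -1*(-11444351698) = 11444351698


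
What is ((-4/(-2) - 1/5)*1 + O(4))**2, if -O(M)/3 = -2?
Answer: 1521/25 ≈ 60.840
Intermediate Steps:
O(M) = 6 (O(M) = -3*(-2) = 6)
((-4/(-2) - 1/5)*1 + O(4))**2 = ((-4/(-2) - 1/5)*1 + 6)**2 = ((-4*(-1/2) - 1*1/5)*1 + 6)**2 = ((2 - 1/5)*1 + 6)**2 = ((9/5)*1 + 6)**2 = (9/5 + 6)**2 = (39/5)**2 = 1521/25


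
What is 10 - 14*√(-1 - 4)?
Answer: 10 - 14*I*√5 ≈ 10.0 - 31.305*I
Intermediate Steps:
10 - 14*√(-1 - 4) = 10 - 14*I*√5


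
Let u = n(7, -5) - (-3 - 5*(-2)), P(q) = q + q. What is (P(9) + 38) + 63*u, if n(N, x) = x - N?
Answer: -1141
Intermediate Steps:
P(q) = 2*q
u = -19 (u = (-5 - 1*7) - (-3 - 5*(-2)) = (-5 - 7) - (-3 + 10) = -12 - 1*7 = -12 - 7 = -19)
(P(9) + 38) + 63*u = (2*9 + 38) + 63*(-19) = (18 + 38) - 1197 = 56 - 1197 = -1141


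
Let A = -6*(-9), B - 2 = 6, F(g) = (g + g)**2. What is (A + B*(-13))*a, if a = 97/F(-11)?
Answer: -2425/242 ≈ -10.021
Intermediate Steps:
F(g) = 4*g**2 (F(g) = (2*g)**2 = 4*g**2)
B = 8 (B = 2 + 6 = 8)
a = 97/484 (a = 97/((4*(-11)**2)) = 97/((4*121)) = 97/484 ≈ 0.20041)
A = 54
(A + B*(-13))*a = (54 + 8*(-13))*(97/484) = (54 - 104)*(97/484) = -50*97/484 = -2425/242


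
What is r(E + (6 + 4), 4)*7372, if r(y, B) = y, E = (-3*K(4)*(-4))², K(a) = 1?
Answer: 1135288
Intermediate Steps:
E = 144 (E = (-3*1*(-4))² = (-3*(-4))² = 12² = 144)
r(E + (6 + 4), 4)*7372 = (144 + (6 + 4))*7372 = (144 + 10)*7372 = 154*7372 = 1135288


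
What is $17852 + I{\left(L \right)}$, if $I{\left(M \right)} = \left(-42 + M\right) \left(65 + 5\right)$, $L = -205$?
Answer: $562$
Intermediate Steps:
$I{\left(M \right)} = -2940 + 70 M$ ($I{\left(M \right)} = \left(-42 + M\right) 70 = -2940 + 70 M$)
$17852 + I{\left(L \right)} = 17852 + \left(-2940 + 70 \left(-205\right)\right) = 17852 - 17290 = 562$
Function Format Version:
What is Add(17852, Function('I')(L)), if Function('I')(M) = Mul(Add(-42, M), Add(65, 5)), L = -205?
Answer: 562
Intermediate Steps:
Function('I')(M) = Add(-2940, Mul(70, M)) (Function('I')(M) = Mul(Add(-42, M), 70) = Add(-2940, Mul(70, M)))
Add(17852, Function('I')(L)) = Add(17852, Add(-2940, Mul(70, -205))) = Add(17852, Add(-2940, -14350)) = Add(17852, -17290) = 562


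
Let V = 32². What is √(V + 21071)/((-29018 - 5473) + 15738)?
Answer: -√2455/6251 ≈ -0.0079264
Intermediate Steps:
V = 1024
√(V + 21071)/((-29018 - 5473) + 15738) = √(1024 + 21071)/((-29018 - 5473) + 15738) = √22095/(-34491 + 15738) = (3*√2455)/(-18753) = (3*√2455)*(-1/18753) = -√2455/6251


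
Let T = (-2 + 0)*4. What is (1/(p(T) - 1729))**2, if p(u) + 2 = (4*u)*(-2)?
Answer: 1/2778889 ≈ 3.5986e-7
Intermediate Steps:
T = -8 (T = -2*4 = -8)
p(u) = -2 - 8*u (p(u) = -2 + (4*u)*(-2) = -2 - 8*u)
(1/(p(T) - 1729))**2 = (1/((-2 - 8*(-8)) - 1729))**2 = (1/((-2 + 64) - 1729))**2 = (1/(62 - 1729))**2 = (1/(-1667))**2 = (-1/1667)**2 = 1/2778889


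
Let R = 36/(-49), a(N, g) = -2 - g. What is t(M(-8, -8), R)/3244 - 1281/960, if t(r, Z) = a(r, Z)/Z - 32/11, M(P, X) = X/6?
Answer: -34292803/25692480 ≈ -1.3347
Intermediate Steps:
M(P, X) = X/6 (M(P, X) = X*(1/6) = X/6)
R = -36/49 (R = 36*(-1/49) = -36/49 ≈ -0.73469)
t(r, Z) = -32/11 + (-2 - Z)/Z (t(r, Z) = (-2 - Z)/Z - 32/11 = -32/11 + (-2 - Z)/Z)
t(M(-8, -8), R)/3244 - 1281/960 = (-43/11 - 2/(-36/49))/3244 - 1281/960 = (-43/11 - 2*(-49/36))*(1/3244) - 1281*1/960 = (-43/11 + 49/18)*(1/3244) - 427/320 = -235/198*1/3244 - 427/320 = -235/642312 - 427/320 = -34292803/25692480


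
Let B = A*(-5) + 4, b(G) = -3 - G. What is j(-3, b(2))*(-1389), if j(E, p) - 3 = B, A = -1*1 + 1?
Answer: -9723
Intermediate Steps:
A = 0 (A = -1 + 1 = 0)
B = 4 (B = 0*(-5) + 4 = 0 + 4 = 4)
j(E, p) = 7 (j(E, p) = 3 + 4 = 7)
j(-3, b(2))*(-1389) = 7*(-1389) = -9723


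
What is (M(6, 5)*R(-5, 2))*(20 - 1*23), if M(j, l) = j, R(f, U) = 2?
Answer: -36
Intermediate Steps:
(M(6, 5)*R(-5, 2))*(20 - 1*23) = (6*2)*(20 - 1*23) = 12*(20 - 23) = 12*(-3) = -36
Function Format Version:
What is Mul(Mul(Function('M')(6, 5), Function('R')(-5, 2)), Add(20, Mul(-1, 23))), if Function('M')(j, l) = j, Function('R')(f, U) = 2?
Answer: -36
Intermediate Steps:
Mul(Mul(Function('M')(6, 5), Function('R')(-5, 2)), Add(20, Mul(-1, 23))) = Mul(Mul(6, 2), Add(20, Mul(-1, 23))) = Mul(12, Add(20, -23)) = Mul(12, -3) = -36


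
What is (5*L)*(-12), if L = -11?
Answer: 660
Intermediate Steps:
(5*L)*(-12) = (5*(-11))*(-12) = -55*(-12) = 660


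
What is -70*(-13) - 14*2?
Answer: 882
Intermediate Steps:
-70*(-13) - 14*2 = 910 - 28 = 882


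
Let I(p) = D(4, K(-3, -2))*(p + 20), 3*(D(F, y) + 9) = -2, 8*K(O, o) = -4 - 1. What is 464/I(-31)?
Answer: 48/11 ≈ 4.3636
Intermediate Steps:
K(O, o) = -5/8 (K(O, o) = (-4 - 1)/8 = (⅛)*(-5) = -5/8)
D(F, y) = -29/3 (D(F, y) = -9 + (⅓)*(-2) = -9 - ⅔ = -29/3)
I(p) = -580/3 - 29*p/3 (I(p) = -29*(p + 20)/3 = -29*(20 + p)/3 = -580/3 - 29*p/3)
464/I(-31) = 464/(-580/3 - 29/3*(-31)) = 464/(-580/3 + 899/3) = 464/(319/3) = 464*(3/319) = 48/11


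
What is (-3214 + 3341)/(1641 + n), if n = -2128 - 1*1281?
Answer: -127/1768 ≈ -0.071833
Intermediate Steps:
n = -3409 (n = -2128 - 1281 = -3409)
(-3214 + 3341)/(1641 + n) = (-3214 + 3341)/(1641 - 3409) = 127/(-1768) = 127*(-1/1768) = -127/1768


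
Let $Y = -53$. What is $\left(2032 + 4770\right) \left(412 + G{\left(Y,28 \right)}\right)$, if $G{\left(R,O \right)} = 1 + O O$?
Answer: $8141994$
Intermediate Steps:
$G{\left(R,O \right)} = 1 + O^{2}$
$\left(2032 + 4770\right) \left(412 + G{\left(Y,28 \right)}\right) = \left(2032 + 4770\right) \left(412 + \left(1 + 28^{2}\right)\right) = 6802 \left(412 + \left(1 + 784\right)\right) = 6802 \left(412 + 785\right) = 6802 \cdot 1197 = 8141994$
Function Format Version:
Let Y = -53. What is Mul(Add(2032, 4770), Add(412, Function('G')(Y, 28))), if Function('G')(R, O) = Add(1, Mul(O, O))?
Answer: 8141994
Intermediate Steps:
Function('G')(R, O) = Add(1, Pow(O, 2))
Mul(Add(2032, 4770), Add(412, Function('G')(Y, 28))) = Mul(Add(2032, 4770), Add(412, Add(1, Pow(28, 2)))) = Mul(6802, Add(412, Add(1, 784))) = Mul(6802, Add(412, 785)) = Mul(6802, 1197) = 8141994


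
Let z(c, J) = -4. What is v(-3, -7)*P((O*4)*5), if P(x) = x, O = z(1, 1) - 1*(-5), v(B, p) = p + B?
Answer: -200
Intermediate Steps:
v(B, p) = B + p
O = 1 (O = -4 - 1*(-5) = -4 + 5 = 1)
v(-3, -7)*P((O*4)*5) = (-3 - 7)*((1*4)*5) = -40*5 = -10*20 = -200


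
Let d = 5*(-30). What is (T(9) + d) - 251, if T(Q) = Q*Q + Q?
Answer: -311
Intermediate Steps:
T(Q) = Q + Q**2 (T(Q) = Q**2 + Q = Q + Q**2)
d = -150
(T(9) + d) - 251 = (9*(1 + 9) - 150) - 251 = (9*10 - 150) - 251 = (90 - 150) - 251 = -60 - 251 = -311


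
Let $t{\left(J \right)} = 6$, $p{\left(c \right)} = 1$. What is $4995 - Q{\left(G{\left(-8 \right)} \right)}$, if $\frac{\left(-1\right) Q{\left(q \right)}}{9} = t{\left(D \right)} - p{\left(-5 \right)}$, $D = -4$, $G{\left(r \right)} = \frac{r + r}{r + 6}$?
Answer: $5040$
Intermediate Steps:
$G{\left(r \right)} = \frac{2 r}{6 + r}$
$Q{\left(q \right)} = -45$ ($Q{\left(q \right)} = - 9 \left(6 - 1\right) = \left(-9\right) 5 = -45$)
$4995 - Q{\left(G{\left(-8 \right)} \right)} = 4995 - -45 = 4995 + 45 = 5040$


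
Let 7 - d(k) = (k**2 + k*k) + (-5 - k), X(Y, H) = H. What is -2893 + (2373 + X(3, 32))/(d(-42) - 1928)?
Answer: -1221031/422 ≈ -2893.4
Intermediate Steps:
d(k) = 12 + k - 2*k**2 (d(k) = 7 - ((k**2 + k*k) + (-5 - k)) = 7 - ((k**2 + k**2) + (-5 - k)) = 7 - (2*k**2 + (-5 - k)) = 7 - (-5 - k + 2*k**2) = 7 + (5 + k - 2*k**2) = 12 + k - 2*k**2)
-2893 + (2373 + X(3, 32))/(d(-42) - 1928) = -2893 + (2373 + 32)/((12 - 42 - 2*(-42)**2) - 1928) = -2893 + 2405/((12 - 42 - 2*1764) - 1928) = -2893 + 2405/((12 - 42 - 3528) - 1928) = -2893 + 2405/(-3558 - 1928) = -2893 + 2405/(-5486) = -2893 + 2405*(-1/5486) = -2893 - 185/422 = -1221031/422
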